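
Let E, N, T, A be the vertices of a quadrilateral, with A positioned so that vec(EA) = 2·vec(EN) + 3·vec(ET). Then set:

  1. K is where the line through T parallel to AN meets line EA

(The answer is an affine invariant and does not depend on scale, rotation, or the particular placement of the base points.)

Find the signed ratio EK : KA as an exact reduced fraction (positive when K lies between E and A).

Choose coordinates E = (0, 0), N = (1, 0), T = (0, 1), A = (2, 3).
1. K is where the line through T parallel to AN meets line EA ⇒ K = (-2/3, -1)
K = E + t·(A−E) with t = -1/3, so EK:KA = t:(1−t) = -1/3:4/3

EK:KA = -1/4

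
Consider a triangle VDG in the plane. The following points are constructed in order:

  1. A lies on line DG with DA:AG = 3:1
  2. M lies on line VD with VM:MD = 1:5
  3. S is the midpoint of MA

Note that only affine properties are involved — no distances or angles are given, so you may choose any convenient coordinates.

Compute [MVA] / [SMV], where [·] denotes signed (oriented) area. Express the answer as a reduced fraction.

[MVA]:[SMV] = 2

Work in coordinates with V = (0, 0), D = (1, 0), G = (0, 1).
1. A lies on line DG with DA:AG = 3:1 ⇒ A = (1/4, 3/4)
2. M lies on line VD with VM:MD = 1:5 ⇒ M = (1/6, 0)
3. S is the midpoint of MA ⇒ S = (5/24, 3/8)
2·[MVA] = -1/8, 2·[SMV] = -1/16
[MVA]:[SMV] = -1/8:-1/16 = 2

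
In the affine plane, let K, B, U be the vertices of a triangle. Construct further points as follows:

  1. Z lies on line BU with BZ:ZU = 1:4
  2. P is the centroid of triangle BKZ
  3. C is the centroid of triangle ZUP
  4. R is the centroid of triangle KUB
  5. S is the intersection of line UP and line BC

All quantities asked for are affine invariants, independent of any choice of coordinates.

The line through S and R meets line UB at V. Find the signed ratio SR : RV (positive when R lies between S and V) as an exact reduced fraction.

Set K = (0, 0), B = (1, 0), U = (0, 1); any affine frame gives the same invariant.
1. Z lies on line BU with BZ:ZU = 1:4 ⇒ Z = (4/5, 1/5)
2. P is the centroid of triangle BKZ ⇒ P = (3/5, 1/15)
3. C is the centroid of triangle ZUP ⇒ C = (7/15, 19/45)
4. R is the centroid of triangle KUB ⇒ R = (1/3, 1/3)
5. S is the intersection of line UP and line BC ⇒ S = (3/11, 19/33)
line SR meets UB at V = (2/9, 7/9)
R = S + t·(V−S) with t = -6/5, so SR:RV = -6/5:11/5

SR:RV = -6/11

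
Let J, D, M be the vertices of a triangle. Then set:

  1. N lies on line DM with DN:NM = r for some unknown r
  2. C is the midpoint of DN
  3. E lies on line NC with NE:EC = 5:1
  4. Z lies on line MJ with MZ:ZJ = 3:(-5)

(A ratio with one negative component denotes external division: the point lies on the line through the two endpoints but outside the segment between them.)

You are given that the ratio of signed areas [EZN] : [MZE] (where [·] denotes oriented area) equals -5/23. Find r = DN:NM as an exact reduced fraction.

Work in coordinates with J = (0, 0), D = (1, 0), M = (0, 1).
1. With DN:NM = r, write λ = r/(r+1) so N = D + λ·(M−D); N is affine-linear in λ
2. C is the midpoint of DN ⇒ C is an affine combination of earlier points and hence also affine-linear in λ
3. E lies on line NC with NE:EC = 5:1 ⇒ E is an affine combination of earlier points and hence also affine-linear in λ
4. Z lies on line MJ with MZ:ZJ = 3:(-5) ⇒ Z = (0, 5/2)
Every point depending on N is an affine combination of N and λ-independent points, so each such coordinate is linear in λ; the λ² term in each signed area is a multiple of (M−D)×(M−D) = 0, so 2·[EZN] and 2·[MZE] are each linear in λ. Evaluating at λ=0 and λ=1:
  2·[EZN] = 5/8·λ,   2·[MZE] = 7/8·λ − 3/2
So [EZN]:[MZE] = (5/8·λ) / (7/8·λ − 3/2). Setting this equal to -5/23:
  5/8·λ = -5/23·(7/8·λ − 3/2)  ⇒  λ = 2/5
Then r = λ/(1−λ) = (2/5)/(3/5) = 2/3. Check: with r = 2/3, N = (3/5, 2/5) and [EZN]:[MZE] = -5/23 as required.

r = 2/3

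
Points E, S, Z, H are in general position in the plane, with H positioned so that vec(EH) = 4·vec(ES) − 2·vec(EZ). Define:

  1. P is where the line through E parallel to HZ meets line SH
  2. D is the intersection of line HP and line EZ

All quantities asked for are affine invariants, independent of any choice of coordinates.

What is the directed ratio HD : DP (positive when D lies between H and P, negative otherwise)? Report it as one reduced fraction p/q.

Assign E = (0, 0), S = (1, 0), Z = (0, 1), H = (4, -2) — the answer is frame-independent, so this choice is without loss of generality.
1. P is where the line through E parallel to HZ meets line SH ⇒ P = (-8, 6)
2. D is the intersection of line HP and line EZ ⇒ D = (0, 2/3)
D = H + t·(P−H) with t = 1/3, so HD:DP = t:(1−t) = 1/3:2/3

HD:DP = 1/2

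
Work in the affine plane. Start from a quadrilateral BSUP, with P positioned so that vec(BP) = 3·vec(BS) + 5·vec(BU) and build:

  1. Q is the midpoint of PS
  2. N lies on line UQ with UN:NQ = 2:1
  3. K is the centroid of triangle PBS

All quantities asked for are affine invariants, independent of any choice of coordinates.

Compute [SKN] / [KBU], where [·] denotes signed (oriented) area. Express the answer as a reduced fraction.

Work in coordinates with B = (0, 0), S = (1, 0), U = (0, 1), P = (3, 5).
1. Q is the midpoint of PS ⇒ Q = (2, 5/2)
2. N lies on line UQ with UN:NQ = 2:1 ⇒ N = (4/3, 2)
3. K is the centroid of triangle PBS ⇒ K = (4/3, 5/3)
2·[SKN] = 1/9, 2·[KBU] = -4/3
[SKN]:[KBU] = 1/9:-4/3 = -1/12

[SKN]:[KBU] = -1/12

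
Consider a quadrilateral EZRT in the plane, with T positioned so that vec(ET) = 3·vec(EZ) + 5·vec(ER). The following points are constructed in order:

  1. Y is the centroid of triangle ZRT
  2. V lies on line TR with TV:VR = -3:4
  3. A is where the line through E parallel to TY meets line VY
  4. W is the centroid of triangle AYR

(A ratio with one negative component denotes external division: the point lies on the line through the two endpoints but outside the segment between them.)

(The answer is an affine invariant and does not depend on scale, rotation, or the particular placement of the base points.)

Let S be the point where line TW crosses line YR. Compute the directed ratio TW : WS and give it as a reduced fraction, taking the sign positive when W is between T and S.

Set E = (0, 0), Z = (1, 0), R = (0, 1), T = (3, 5); any affine frame gives the same invariant.
1. Y is the centroid of triangle ZRT ⇒ Y = (4/3, 2)
2. V lies on line TR with TV:VR = -3:4 ⇒ V = (12, 17)
3. A is where the line through E parallel to TY meets line VY ⇒ A = (20/63, 4/7)
4. W is the centroid of triangle AYR ⇒ W = (104/189, 25/21)
line TW meets YR at S = (176/213, 115/71)
W = T + t·(S−T) with t = 71/63, so TW:WS = 71/63:-8/63

TW:WS = -71/8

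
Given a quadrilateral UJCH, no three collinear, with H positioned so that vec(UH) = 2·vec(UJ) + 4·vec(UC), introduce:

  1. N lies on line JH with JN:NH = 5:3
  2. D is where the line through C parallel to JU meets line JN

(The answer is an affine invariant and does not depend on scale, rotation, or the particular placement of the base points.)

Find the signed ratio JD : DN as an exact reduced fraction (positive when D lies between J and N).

Assign U = (0, 0), J = (1, 0), C = (0, 1), H = (2, 4) — the answer is frame-independent, so this choice is without loss of generality.
1. N lies on line JH with JN:NH = 5:3 ⇒ N = (13/8, 5/2)
2. D is where the line through C parallel to JU meets line JN ⇒ D = (5/4, 1)
D = J + t·(N−J) with t = 2/5, so JD:DN = t:(1−t) = 2/5:3/5

JD:DN = 2/3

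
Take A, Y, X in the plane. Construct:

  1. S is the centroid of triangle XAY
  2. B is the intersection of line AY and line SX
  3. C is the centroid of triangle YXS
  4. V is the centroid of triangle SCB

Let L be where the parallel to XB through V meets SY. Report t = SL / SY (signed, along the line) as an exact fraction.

t = 1/9

Assign A = (0, 0), Y = (1, 0), X = (0, 1) — the answer is frame-independent, so this choice is without loss of generality.
1. S is the centroid of triangle XAY ⇒ S = (1/3, 1/3)
2. B is the intersection of line AY and line SX ⇒ B = (1/2, 0)
3. C is the centroid of triangle YXS ⇒ C = (4/9, 4/9)
4. V is the centroid of triangle SCB ⇒ V = (23/54, 7/27)
through V parallel to XB: direction (1/2, -1); meets SY at L = (11/27, 8/27)
L = S + t·(Y−S) with t = 1/9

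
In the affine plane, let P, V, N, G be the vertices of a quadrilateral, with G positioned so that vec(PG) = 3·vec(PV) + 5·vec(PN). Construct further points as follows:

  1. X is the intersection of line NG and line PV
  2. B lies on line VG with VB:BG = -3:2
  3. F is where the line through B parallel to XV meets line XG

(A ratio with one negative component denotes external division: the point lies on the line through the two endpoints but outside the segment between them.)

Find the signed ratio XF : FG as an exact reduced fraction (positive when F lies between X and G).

XF:FG = -3/2

Set P = (0, 0), V = (1, 0), N = (0, 1), G = (3, 5); any affine frame gives the same invariant.
1. X is the intersection of line NG and line PV ⇒ X = (-3/4, 0)
2. B lies on line VG with VB:BG = -3:2 ⇒ B = (7, 15)
3. F is where the line through B parallel to XV meets line XG ⇒ F = (21/2, 15)
F = X + t·(G−X) with t = 3, so XF:FG = t:(1−t) = 3:-2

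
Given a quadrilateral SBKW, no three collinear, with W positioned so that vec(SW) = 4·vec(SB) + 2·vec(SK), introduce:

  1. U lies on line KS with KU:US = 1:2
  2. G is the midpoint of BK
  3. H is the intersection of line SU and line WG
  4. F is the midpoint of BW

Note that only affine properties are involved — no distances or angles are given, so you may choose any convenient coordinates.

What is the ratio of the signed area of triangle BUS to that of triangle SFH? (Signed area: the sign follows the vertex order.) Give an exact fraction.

[BUS]:[SFH] = 14/15

Assign S = (0, 0), B = (1, 0), K = (0, 1), W = (4, 2) — the answer is frame-independent, so this choice is without loss of generality.
1. U lies on line KS with KU:US = 1:2 ⇒ U = (0, 2/3)
2. G is the midpoint of BK ⇒ G = (1/2, 1/2)
3. H is the intersection of line SU and line WG ⇒ H = (0, 2/7)
4. F is the midpoint of BW ⇒ F = (5/2, 1)
2·[BUS] = 2/3, 2·[SFH] = 5/7
[BUS]:[SFH] = 2/3:5/7 = 14/15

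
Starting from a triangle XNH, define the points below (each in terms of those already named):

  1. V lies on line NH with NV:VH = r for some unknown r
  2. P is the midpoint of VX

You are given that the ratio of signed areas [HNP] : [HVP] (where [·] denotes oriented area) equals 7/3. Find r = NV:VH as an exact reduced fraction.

r = 4/3

Assign X = (0, 0), N = (1, 0), H = (0, 1) — the answer is frame-independent, so this choice is without loss of generality.
1. With NV:VH = r, write λ = r/(r+1) so V = N + λ·(H−N); V is affine-linear in λ
2. P is the midpoint of VX ⇒ P is an affine combination of earlier points and hence also affine-linear in λ
Every point depending on V is an affine combination of V and λ-independent points, so each such coordinate is linear in λ; the λ² term in each signed area is a multiple of (H−N)×(H−N) = 0, so 2·[HNP] and 2·[HVP] are each linear in λ. Evaluating at λ=0 and λ=1:
  2·[HNP] = -1/2,   2·[HVP] = 1/2·λ − 1/2
So [HNP]:[HVP] = (-1/2) / (1/2·λ − 1/2). Setting this equal to 7/3:
  -1/2 = 7/3·(1/2·λ − 1/2)  ⇒  λ = 4/7
Then r = λ/(1−λ) = (4/7)/(3/7) = 4/3. Check: with r = 4/3, V = (3/7, 4/7) and [HNP]:[HVP] = 7/3 as required.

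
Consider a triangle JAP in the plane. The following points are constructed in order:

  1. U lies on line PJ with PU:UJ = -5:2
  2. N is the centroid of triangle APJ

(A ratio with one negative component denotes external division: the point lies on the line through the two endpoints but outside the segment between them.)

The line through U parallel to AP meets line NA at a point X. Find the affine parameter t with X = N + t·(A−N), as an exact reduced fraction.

Assign J = (0, 0), A = (1, 0), P = (0, 1) — the answer is frame-independent, so this choice is without loss of generality.
1. U lies on line PJ with PU:UJ = -5:2 ⇒ U = (0, -2/3)
2. N is the centroid of triangle APJ ⇒ N = (1/3, 1/3)
through U parallel to AP: direction (-1, 1); meets NA at X = (-7/3, 5/3)
X = N + t·(A−N) with t = -4

t = -4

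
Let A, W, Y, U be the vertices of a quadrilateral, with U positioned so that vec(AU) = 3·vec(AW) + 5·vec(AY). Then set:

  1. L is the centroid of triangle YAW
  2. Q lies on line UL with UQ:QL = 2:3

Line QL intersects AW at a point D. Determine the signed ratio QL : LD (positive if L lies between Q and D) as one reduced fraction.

QL:LD = 42/5

Work in coordinates with A = (0, 0), W = (1, 0), Y = (0, 1), U = (3, 5).
1. L is the centroid of triangle YAW ⇒ L = (1/3, 1/3)
2. Q lies on line UL with UQ:QL = 2:3 ⇒ Q = (29/15, 47/15)
line QL meets AW at D = (1/7, 0)
L = Q + t·(D−Q) with t = 42/47, so QL:LD = 42/47:5/47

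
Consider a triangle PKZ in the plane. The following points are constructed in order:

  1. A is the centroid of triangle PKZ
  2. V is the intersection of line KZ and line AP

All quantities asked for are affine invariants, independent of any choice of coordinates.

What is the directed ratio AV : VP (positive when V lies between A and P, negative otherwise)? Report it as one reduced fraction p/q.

AV:VP = -1/3

Work in coordinates with P = (0, 0), K = (1, 0), Z = (0, 1).
1. A is the centroid of triangle PKZ ⇒ A = (1/3, 1/3)
2. V is the intersection of line KZ and line AP ⇒ V = (1/2, 1/2)
V = A + t·(P−A) with t = -1/2, so AV:VP = t:(1−t) = -1/2:3/2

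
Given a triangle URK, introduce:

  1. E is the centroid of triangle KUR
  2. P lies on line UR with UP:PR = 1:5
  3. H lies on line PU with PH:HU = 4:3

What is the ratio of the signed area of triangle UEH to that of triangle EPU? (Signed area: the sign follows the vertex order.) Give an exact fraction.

[UEH]:[EPU] = 3/7

Choose coordinates U = (0, 0), R = (1, 0), K = (0, 1).
1. E is the centroid of triangle KUR ⇒ E = (1/3, 1/3)
2. P lies on line UR with UP:PR = 1:5 ⇒ P = (1/6, 0)
3. H lies on line PU with PH:HU = 4:3 ⇒ H = (1/14, 0)
2·[UEH] = -1/42, 2·[EPU] = -1/18
[UEH]:[EPU] = -1/42:-1/18 = 3/7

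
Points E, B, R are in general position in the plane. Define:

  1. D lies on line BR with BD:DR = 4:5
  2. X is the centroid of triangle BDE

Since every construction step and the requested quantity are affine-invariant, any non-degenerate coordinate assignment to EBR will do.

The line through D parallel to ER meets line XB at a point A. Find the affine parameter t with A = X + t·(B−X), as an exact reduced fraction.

Set E = (0, 0), B = (1, 0), R = (0, 1); any affine frame gives the same invariant.
1. D lies on line BR with BD:DR = 4:5 ⇒ D = (5/9, 4/9)
2. X is the centroid of triangle BDE ⇒ X = (14/27, 4/27)
through D parallel to ER: direction (0, 1); meets XB at A = (5/9, 16/117)
A = X + t·(B−X) with t = 1/13

t = 1/13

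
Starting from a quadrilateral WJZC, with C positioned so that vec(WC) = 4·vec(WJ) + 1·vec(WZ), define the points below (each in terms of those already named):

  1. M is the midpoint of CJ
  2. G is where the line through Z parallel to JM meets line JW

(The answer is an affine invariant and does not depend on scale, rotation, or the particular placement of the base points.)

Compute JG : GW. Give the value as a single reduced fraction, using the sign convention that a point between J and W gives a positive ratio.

Work in coordinates with W = (0, 0), J = (1, 0), Z = (0, 1), C = (4, 1).
1. M is the midpoint of CJ ⇒ M = (5/2, 1/2)
2. G is where the line through Z parallel to JM meets line JW ⇒ G = (-3, 0)
G = J + t·(W−J) with t = 4, so JG:GW = t:(1−t) = 4:-3

JG:GW = -4/3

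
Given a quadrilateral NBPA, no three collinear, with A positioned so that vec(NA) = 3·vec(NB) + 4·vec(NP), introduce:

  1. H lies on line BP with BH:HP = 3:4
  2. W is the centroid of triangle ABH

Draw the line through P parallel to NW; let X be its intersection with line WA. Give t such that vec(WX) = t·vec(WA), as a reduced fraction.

t = 32/35

Work in coordinates with N = (0, 0), B = (1, 0), P = (0, 1), A = (3, 4).
1. H lies on line BP with BH:HP = 3:4 ⇒ H = (4/7, 3/7)
2. W is the centroid of triangle ABH ⇒ W = (32/21, 31/21)
through P parallel to NW: direction (32/21, 31/21); meets WA at X = (704/245, 927/245)
X = W + t·(A−W) with t = 32/35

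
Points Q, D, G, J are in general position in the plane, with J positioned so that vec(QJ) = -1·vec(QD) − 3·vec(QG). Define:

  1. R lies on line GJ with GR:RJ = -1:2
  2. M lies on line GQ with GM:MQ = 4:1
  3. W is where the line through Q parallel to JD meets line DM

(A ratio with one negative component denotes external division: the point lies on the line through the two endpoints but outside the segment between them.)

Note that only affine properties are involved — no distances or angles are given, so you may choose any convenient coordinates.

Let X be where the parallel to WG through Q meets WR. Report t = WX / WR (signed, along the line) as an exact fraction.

Choose coordinates Q = (0, 0), D = (1, 0), G = (0, 1), J = (-1, -3).
1. R lies on line GJ with GR:RJ = -1:2 ⇒ R = (1, 5)
2. M lies on line GQ with GM:MQ = 4:1 ⇒ M = (0, 1/5)
3. W is where the line through Q parallel to JD meets line DM ⇒ W = (2/17, 3/17)
through Q parallel to WG: direction (-2/17, 14/17); meets WR at X = (7/187, -49/187)
X = W + t·(R−W) with t = -1/11

t = -1/11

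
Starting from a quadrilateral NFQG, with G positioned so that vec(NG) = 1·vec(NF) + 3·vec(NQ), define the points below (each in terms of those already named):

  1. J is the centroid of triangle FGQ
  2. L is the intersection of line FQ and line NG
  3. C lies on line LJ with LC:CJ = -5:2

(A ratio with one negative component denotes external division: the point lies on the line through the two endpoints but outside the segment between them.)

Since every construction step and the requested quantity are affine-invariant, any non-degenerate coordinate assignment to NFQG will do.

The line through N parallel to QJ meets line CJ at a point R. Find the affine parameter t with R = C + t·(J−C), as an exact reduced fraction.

t = 5

Choose coordinates N = (0, 0), F = (1, 0), Q = (0, 1), G = (1, 3).
1. J is the centroid of triangle FGQ ⇒ J = (2/3, 4/3)
2. L is the intersection of line FQ and line NG ⇒ L = (1/4, 3/4)
3. C lies on line LJ with LC:CJ = -5:2 ⇒ C = (17/18, 31/18)
through N parallel to QJ: direction (2/3, 1/3); meets CJ at R = (-4/9, -2/9)
R = C + t·(J−C) with t = 5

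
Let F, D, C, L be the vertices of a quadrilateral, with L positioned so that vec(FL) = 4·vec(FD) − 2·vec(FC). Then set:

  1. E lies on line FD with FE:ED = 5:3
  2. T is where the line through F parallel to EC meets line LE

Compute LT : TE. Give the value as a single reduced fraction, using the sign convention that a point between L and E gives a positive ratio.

Set F = (0, 0), D = (1, 0), C = (0, 1), L = (4, -2); any affine frame gives the same invariant.
1. E lies on line FD with FE:ED = 5:3 ⇒ E = (5/8, 0)
2. T is where the line through F parallel to EC meets line LE ⇒ T = (-25/68, 10/17)
T = L + t·(E−L) with t = 22/17, so LT:TE = t:(1−t) = 22/17:-5/17

LT:TE = -22/5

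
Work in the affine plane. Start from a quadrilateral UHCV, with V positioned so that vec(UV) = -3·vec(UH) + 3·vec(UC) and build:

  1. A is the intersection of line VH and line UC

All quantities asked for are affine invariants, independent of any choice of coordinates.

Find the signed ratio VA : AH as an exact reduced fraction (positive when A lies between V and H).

Work in coordinates with U = (0, 0), H = (1, 0), C = (0, 1), V = (-3, 3).
1. A is the intersection of line VH and line UC ⇒ A = (0, 3/4)
A = V + t·(H−V) with t = 3/4, so VA:AH = t:(1−t) = 3/4:1/4

VA:AH = 3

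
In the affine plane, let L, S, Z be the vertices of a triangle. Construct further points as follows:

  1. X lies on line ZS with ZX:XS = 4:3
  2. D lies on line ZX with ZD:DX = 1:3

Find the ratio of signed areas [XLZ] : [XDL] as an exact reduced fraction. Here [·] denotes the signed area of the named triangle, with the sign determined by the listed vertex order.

[XLZ]:[XDL] = -4/3

Set L = (0, 0), S = (1, 0), Z = (0, 1); any affine frame gives the same invariant.
1. X lies on line ZS with ZX:XS = 4:3 ⇒ X = (4/7, 3/7)
2. D lies on line ZX with ZD:DX = 1:3 ⇒ D = (1/7, 6/7)
2·[XLZ] = -4/7, 2·[XDL] = 3/7
[XLZ]:[XDL] = -4/7:3/7 = -4/3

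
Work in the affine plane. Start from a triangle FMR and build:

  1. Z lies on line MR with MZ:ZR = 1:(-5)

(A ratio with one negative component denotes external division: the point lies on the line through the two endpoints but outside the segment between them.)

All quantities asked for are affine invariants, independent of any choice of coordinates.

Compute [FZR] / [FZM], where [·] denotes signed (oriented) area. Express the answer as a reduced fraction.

[FZR]:[FZM] = 5

Assign F = (0, 0), M = (1, 0), R = (0, 1) — the answer is frame-independent, so this choice is without loss of generality.
1. Z lies on line MR with MZ:ZR = 1:(-5) ⇒ Z = (5/4, -1/4)
2·[FZR] = 5/4, 2·[FZM] = 1/4
[FZR]:[FZM] = 5/4:1/4 = 5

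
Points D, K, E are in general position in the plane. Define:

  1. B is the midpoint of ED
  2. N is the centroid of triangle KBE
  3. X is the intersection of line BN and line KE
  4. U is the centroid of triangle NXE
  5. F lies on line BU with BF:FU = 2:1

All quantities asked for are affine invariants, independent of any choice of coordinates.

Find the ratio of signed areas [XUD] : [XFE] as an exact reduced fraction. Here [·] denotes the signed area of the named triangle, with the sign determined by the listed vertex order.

[XUD]:[XFE] = -21/11

Choose coordinates D = (0, 0), K = (1, 0), E = (0, 1).
1. B is the midpoint of ED ⇒ B = (0, 1/2)
2. N is the centroid of triangle KBE ⇒ N = (1/3, 1/2)
3. X is the intersection of line BN and line KE ⇒ X = (1/2, 1/2)
4. U is the centroid of triangle NXE ⇒ U = (5/18, 2/3)
5. F lies on line BU with BF:FU = 2:1 ⇒ F = (5/27, 11/18)
2·[XUD] = 7/36, 2·[XFE] = -11/108
[XUD]:[XFE] = 7/36:-11/108 = -21/11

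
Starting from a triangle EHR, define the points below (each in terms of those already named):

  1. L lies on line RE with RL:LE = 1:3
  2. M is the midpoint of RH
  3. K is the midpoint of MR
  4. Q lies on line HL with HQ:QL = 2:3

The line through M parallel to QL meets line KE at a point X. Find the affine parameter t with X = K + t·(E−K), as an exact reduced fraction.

t = 1/15

Work in coordinates with E = (0, 0), H = (1, 0), R = (0, 1).
1. L lies on line RE with RL:LE = 1:3 ⇒ L = (0, 3/4)
2. M is the midpoint of RH ⇒ M = (1/2, 1/2)
3. K is the midpoint of MR ⇒ K = (1/4, 3/4)
4. Q lies on line HL with HQ:QL = 2:3 ⇒ Q = (3/5, 3/10)
through M parallel to QL: direction (-3/5, 9/20); meets KE at X = (7/30, 7/10)
X = K + t·(E−K) with t = 1/15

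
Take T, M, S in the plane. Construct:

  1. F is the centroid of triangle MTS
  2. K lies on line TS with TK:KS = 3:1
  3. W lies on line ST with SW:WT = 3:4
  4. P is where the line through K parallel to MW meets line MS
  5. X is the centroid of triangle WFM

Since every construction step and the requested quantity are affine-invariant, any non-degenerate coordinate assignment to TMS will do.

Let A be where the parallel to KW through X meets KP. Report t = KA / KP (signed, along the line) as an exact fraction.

t = 16/21

Set T = (0, 0), M = (1, 0), S = (0, 1); any affine frame gives the same invariant.
1. F is the centroid of triangle MTS ⇒ F = (1/3, 1/3)
2. K lies on line TS with TK:KS = 3:1 ⇒ K = (0, 3/4)
3. W lies on line ST with SW:WT = 3:4 ⇒ W = (0, 4/7)
4. P is where the line through K parallel to MW meets line MS ⇒ P = (7/12, 5/12)
5. X is the centroid of triangle WFM ⇒ X = (4/9, 19/63)
through X parallel to KW: direction (0, -5/28); meets KP at A = (4/9, 125/252)
A = K + t·(P−K) with t = 16/21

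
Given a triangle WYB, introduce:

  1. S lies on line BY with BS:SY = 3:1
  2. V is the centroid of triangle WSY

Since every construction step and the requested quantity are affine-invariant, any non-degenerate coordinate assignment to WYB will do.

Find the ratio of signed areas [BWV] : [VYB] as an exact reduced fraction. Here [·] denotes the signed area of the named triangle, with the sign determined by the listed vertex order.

Work in coordinates with W = (0, 0), Y = (1, 0), B = (0, 1).
1. S lies on line BY with BS:SY = 3:1 ⇒ S = (3/4, 1/4)
2. V is the centroid of triangle WSY ⇒ V = (7/12, 1/12)
2·[BWV] = 7/12, 2·[VYB] = 1/3
[BWV]:[VYB] = 7/12:1/3 = 7/4

[BWV]:[VYB] = 7/4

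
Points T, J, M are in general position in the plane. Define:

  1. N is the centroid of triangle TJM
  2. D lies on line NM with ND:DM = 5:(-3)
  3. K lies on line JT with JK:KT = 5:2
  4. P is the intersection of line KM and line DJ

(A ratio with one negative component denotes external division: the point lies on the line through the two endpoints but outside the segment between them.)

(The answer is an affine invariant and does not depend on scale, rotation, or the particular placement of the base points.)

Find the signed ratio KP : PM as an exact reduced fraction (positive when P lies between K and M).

KP:PM = -20/7

Assign T = (0, 0), J = (1, 0), M = (0, 1) — the answer is frame-independent, so this choice is without loss of generality.
1. N is the centroid of triangle TJM ⇒ N = (1/3, 1/3)
2. D lies on line NM with ND:DM = 5:(-3) ⇒ D = (-1/2, 2)
3. K lies on line JT with JK:KT = 5:2 ⇒ K = (2/7, 0)
4. P is the intersection of line KM and line DJ ⇒ P = (-2/13, 20/13)
P = K + t·(M−K) with t = 20/13, so KP:PM = t:(1−t) = 20/13:-7/13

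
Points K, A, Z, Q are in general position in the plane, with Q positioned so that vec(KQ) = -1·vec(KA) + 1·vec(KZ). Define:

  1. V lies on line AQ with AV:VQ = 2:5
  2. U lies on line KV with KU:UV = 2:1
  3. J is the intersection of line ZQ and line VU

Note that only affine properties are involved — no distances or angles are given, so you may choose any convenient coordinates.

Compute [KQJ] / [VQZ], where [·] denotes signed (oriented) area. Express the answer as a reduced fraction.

[KQJ]:[VQZ] = 7/2

Work in coordinates with K = (0, 0), A = (1, 0), Z = (0, 1), Q = (-1, 1).
1. V lies on line AQ with AV:VQ = 2:5 ⇒ V = (3/7, 2/7)
2. U lies on line KV with KU:UV = 2:1 ⇒ U = (2/7, 4/21)
3. J is the intersection of line ZQ and line VU ⇒ J = (3/2, 1)
2·[KQJ] = -5/2, 2·[VQZ] = -5/7
[KQJ]:[VQZ] = -5/2:-5/7 = 7/2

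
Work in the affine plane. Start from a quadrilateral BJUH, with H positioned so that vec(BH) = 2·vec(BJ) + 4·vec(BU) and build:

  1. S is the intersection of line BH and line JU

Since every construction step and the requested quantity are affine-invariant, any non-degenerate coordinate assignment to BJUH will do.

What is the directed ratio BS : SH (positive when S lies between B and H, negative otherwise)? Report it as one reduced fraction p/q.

BS:SH = 1/5

Choose coordinates B = (0, 0), J = (1, 0), U = (0, 1), H = (2, 4).
1. S is the intersection of line BH and line JU ⇒ S = (1/3, 2/3)
S = B + t·(H−B) with t = 1/6, so BS:SH = t:(1−t) = 1/6:5/6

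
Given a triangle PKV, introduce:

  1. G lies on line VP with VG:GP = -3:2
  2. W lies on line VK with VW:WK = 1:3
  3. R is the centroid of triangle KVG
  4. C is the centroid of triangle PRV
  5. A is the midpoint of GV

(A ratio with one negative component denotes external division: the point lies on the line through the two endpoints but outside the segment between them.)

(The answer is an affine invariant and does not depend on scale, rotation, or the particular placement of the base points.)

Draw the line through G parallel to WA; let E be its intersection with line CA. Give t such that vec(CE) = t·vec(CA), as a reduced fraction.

Choose coordinates P = (0, 0), K = (1, 0), V = (0, 1).
1. G lies on line VP with VG:GP = -3:2 ⇒ G = (0, -2)
2. W lies on line VK with VW:WK = 1:3 ⇒ W = (1/4, 3/4)
3. R is the centroid of triangle KVG ⇒ R = (1/3, -1/3)
4. C is the centroid of triangle PRV ⇒ C = (1/9, 2/9)
5. A is the midpoint of GV ⇒ A = (0, -1/2)
through G parallel to WA: direction (-1/4, -5/4); meets CA at E = (-1, -7)
E = C + t·(A−C) with t = 10

t = 10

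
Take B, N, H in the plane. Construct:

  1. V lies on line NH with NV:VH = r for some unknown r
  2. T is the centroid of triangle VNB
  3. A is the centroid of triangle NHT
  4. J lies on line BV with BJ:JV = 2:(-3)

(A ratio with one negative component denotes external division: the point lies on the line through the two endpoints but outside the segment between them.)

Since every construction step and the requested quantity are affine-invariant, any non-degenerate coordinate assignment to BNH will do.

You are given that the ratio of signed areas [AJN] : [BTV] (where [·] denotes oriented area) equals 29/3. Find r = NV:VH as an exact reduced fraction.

Assign B = (0, 0), N = (1, 0), H = (0, 1) — the answer is frame-independent, so this choice is without loss of generality.
1. With NV:VH = r, write λ = r/(r+1) so V = N + λ·(H−N); V is affine-linear in λ
2. T is the centroid of triangle VNB ⇒ T is an affine combination of earlier points and hence also affine-linear in λ
3. A is the centroid of triangle NHT ⇒ A is an affine combination of earlier points and hence also affine-linear in λ
4. J lies on line BV with BJ:JV = 2:(-3) ⇒ J is an affine combination of earlier points and hence also affine-linear in λ
Every point depending on V is an affine combination of V and λ-independent points, so each such coordinate is linear in λ; the λ² term in each signed area is a multiple of (H−N)×(H−N) = 0, so 2·[AJN] and 2·[BTV] are each linear in λ. Evaluating at λ=0 and λ=1:
  2·[AJN] = 5/9·λ + 1,   2·[BTV] = 1/3·λ
So [AJN]:[BTV] = (5/9·λ + 1) / (1/3·λ). Setting this equal to 29/3:
  5/9·λ + 1 = 29/3·(1/3·λ)  ⇒  λ = 3/8
Then r = λ/(1−λ) = (3/8)/(5/8) = 3/5. Check: with r = 3/5, V = (5/8, 3/8) and [AJN]:[BTV] = 29/3 as required.

r = 3/5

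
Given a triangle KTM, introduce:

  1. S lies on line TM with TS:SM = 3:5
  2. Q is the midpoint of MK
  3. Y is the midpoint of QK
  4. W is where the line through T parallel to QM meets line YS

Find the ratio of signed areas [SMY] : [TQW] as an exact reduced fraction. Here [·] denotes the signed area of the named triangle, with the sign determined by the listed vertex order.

[SMY]:[TQW] = -25/24

Choose coordinates K = (0, 0), T = (1, 0), M = (0, 1).
1. S lies on line TM with TS:SM = 3:5 ⇒ S = (5/8, 3/8)
2. Q is the midpoint of MK ⇒ Q = (0, 1/2)
3. Y is the midpoint of QK ⇒ Y = (0, 1/4)
4. W is where the line through T parallel to QM meets line YS ⇒ W = (1, 9/20)
2·[SMY] = 15/32, 2·[TQW] = -9/20
[SMY]:[TQW] = 15/32:-9/20 = -25/24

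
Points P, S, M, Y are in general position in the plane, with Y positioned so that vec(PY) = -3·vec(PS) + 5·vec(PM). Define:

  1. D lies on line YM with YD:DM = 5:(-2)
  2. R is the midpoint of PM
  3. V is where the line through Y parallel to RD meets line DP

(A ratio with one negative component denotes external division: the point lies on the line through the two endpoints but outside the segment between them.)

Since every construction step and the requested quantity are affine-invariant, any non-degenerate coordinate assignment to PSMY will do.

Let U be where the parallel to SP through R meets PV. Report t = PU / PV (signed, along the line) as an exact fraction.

t = -3/35

Set P = (0, 0), S = (1, 0), M = (0, 1), Y = (-3, 5); any affine frame gives the same invariant.
1. D lies on line YM with YD:DM = 5:(-2) ⇒ D = (2, -5/3)
2. R is the midpoint of PM ⇒ R = (0, 1/2)
3. V is where the line through Y parallel to RD meets line DP ⇒ V = (7, -35/6)
through R parallel to SP: direction (-1, 0); meets PV at U = (-3/5, 1/2)
U = P + t·(V−P) with t = -3/35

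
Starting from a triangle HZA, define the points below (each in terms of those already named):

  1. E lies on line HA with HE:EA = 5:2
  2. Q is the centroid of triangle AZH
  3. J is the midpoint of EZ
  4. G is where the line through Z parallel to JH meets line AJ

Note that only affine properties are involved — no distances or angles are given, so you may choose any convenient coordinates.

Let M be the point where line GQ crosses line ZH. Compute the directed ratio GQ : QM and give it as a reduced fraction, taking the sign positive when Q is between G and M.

GQ:QM = -64/49

Work in coordinates with H = (0, 0), Z = (1, 0), A = (0, 1).
1. E lies on line HA with HE:EA = 5:2 ⇒ E = (0, 5/7)
2. Q is the centroid of triangle AZH ⇒ Q = (1/3, 1/3)
3. J is the midpoint of EZ ⇒ J = (1/2, 5/14)
4. G is where the line through Z parallel to JH meets line AJ ⇒ G = (6/7, -5/49)
line GQ meets ZH at M = (47/64, 0)
Q = G + t·(M−G) with t = 64/15, so GQ:QM = 64/15:-49/15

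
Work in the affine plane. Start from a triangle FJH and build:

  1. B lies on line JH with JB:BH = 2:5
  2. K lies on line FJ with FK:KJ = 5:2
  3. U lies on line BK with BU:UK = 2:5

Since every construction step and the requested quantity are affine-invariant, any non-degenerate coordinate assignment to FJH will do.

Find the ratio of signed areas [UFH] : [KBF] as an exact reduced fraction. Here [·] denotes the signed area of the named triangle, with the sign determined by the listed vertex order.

[UFH]:[KBF] = -7/2

Set F = (0, 0), J = (1, 0), H = (0, 1); any affine frame gives the same invariant.
1. B lies on line JH with JB:BH = 2:5 ⇒ B = (5/7, 2/7)
2. K lies on line FJ with FK:KJ = 5:2 ⇒ K = (5/7, 0)
3. U lies on line BK with BU:UK = 2:5 ⇒ U = (5/7, 10/49)
2·[UFH] = -5/7, 2·[KBF] = 10/49
[UFH]:[KBF] = -5/7:10/49 = -7/2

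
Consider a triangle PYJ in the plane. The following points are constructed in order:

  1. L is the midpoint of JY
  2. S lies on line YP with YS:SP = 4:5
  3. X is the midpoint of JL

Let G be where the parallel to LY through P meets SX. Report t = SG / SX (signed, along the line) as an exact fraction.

t = -5/4

Work in coordinates with P = (0, 0), Y = (1, 0), J = (0, 1).
1. L is the midpoint of JY ⇒ L = (1/2, 1/2)
2. S lies on line YP with YS:SP = 4:5 ⇒ S = (5/9, 0)
3. X is the midpoint of JL ⇒ X = (1/4, 3/4)
through P parallel to LY: direction (1/2, -1/2); meets SX at G = (15/16, -15/16)
G = S + t·(X−S) with t = -5/4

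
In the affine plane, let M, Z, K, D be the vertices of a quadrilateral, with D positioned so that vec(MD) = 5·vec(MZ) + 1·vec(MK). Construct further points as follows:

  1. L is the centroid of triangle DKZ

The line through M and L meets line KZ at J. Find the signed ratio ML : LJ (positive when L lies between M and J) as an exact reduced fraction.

Work in coordinates with M = (0, 0), Z = (1, 0), K = (0, 1), D = (5, 1).
1. L is the centroid of triangle DKZ ⇒ L = (2, 2/3)
line ML meets KZ at J = (3/4, 1/4)
L = M + t·(J−M) with t = 8/3, so ML:LJ = 8/3:-5/3

ML:LJ = -8/5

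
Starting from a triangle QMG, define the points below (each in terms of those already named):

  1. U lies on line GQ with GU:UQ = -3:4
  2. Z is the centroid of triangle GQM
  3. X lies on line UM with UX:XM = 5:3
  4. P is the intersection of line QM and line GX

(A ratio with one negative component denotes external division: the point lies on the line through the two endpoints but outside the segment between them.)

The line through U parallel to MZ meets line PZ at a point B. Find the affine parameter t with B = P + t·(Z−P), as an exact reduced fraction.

t = 37/9

Assign Q = (0, 0), M = (1, 0), G = (0, 1) — the answer is frame-independent, so this choice is without loss of generality.
1. U lies on line GQ with GU:UQ = -3:4 ⇒ U = (0, 4)
2. Z is the centroid of triangle GQM ⇒ Z = (1/3, 1/3)
3. X lies on line UM with UX:XM = 5:3 ⇒ X = (5/8, 3/2)
4. P is the intersection of line QM and line GX ⇒ P = (-5/4, 0)
through U parallel to MZ: direction (-2/3, 1/3); meets PZ at B = (142/27, 37/27)
B = P + t·(Z−P) with t = 37/9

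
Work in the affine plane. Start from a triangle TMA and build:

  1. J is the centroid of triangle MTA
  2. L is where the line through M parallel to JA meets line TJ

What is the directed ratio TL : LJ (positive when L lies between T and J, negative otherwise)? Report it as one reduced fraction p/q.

Assign T = (0, 0), M = (1, 0), A = (0, 1) — the answer is frame-independent, so this choice is without loss of generality.
1. J is the centroid of triangle MTA ⇒ J = (1/3, 1/3)
2. L is where the line through M parallel to JA meets line TJ ⇒ L = (2/3, 2/3)
L = T + t·(J−T) with t = 2, so TL:LJ = t:(1−t) = 2:-1

TL:LJ = -2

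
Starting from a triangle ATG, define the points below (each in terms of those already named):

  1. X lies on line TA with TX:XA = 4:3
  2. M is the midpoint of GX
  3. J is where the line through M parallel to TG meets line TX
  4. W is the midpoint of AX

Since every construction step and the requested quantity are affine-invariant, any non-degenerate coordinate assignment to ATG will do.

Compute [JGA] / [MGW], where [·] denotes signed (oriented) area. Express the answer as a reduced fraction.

[JGA]:[MGW] = 20/3

Set A = (0, 0), T = (1, 0), G = (0, 1); any affine frame gives the same invariant.
1. X lies on line TA with TX:XA = 4:3 ⇒ X = (3/7, 0)
2. M is the midpoint of GX ⇒ M = (3/14, 1/2)
3. J is where the line through M parallel to TG meets line TX ⇒ J = (5/7, 0)
4. W is the midpoint of AX ⇒ W = (3/14, 0)
2·[JGA] = 5/7, 2·[MGW] = 3/28
[JGA]:[MGW] = 5/7:3/28 = 20/3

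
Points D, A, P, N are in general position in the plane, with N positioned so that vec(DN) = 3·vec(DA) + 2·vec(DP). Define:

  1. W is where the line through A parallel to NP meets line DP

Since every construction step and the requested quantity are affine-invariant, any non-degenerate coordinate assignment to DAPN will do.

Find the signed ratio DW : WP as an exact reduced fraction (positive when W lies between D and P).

DW:WP = -1/4

Set D = (0, 0), A = (1, 0), P = (0, 1), N = (3, 2); any affine frame gives the same invariant.
1. W is where the line through A parallel to NP meets line DP ⇒ W = (0, -1/3)
W = D + t·(P−D) with t = -1/3, so DW:WP = t:(1−t) = -1/3:4/3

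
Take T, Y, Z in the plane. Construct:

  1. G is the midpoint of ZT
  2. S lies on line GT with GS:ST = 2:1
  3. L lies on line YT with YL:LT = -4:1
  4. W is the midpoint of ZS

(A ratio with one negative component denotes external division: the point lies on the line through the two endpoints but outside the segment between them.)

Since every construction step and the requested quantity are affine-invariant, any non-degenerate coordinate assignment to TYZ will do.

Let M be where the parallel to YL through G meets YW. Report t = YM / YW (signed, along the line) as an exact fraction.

Assign T = (0, 0), Y = (1, 0), Z = (0, 1) — the answer is frame-independent, so this choice is without loss of generality.
1. G is the midpoint of ZT ⇒ G = (0, 1/2)
2. S lies on line GT with GS:ST = 2:1 ⇒ S = (0, 1/6)
3. L lies on line YT with YL:LT = -4:1 ⇒ L = (-1/3, 0)
4. W is the midpoint of ZS ⇒ W = (0, 7/12)
through G parallel to YL: direction (-4/3, 0); meets YW at M = (1/7, 1/2)
M = Y + t·(W−Y) with t = 6/7

t = 6/7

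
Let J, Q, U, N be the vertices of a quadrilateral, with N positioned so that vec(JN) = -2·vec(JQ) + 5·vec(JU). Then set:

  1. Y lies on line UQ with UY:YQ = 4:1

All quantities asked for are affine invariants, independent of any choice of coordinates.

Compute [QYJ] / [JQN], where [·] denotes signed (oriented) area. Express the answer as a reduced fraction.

[QYJ]:[JQN] = 1/25

Set J = (0, 0), Q = (1, 0), U = (0, 1), N = (-2, 5); any affine frame gives the same invariant.
1. Y lies on line UQ with UY:YQ = 4:1 ⇒ Y = (4/5, 1/5)
2·[QYJ] = 1/5, 2·[JQN] = 5
[QYJ]:[JQN] = 1/5:5 = 1/25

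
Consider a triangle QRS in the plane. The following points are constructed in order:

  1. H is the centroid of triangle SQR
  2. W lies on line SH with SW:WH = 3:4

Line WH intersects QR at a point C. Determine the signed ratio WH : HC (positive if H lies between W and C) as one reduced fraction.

Assign Q = (0, 0), R = (1, 0), S = (0, 1) — the answer is frame-independent, so this choice is without loss of generality.
1. H is the centroid of triangle SQR ⇒ H = (1/3, 1/3)
2. W lies on line SH with SW:WH = 3:4 ⇒ W = (1/7, 5/7)
line WH meets QR at C = (1/2, 0)
H = W + t·(C−W) with t = 8/15, so WH:HC = 8/15:7/15

WH:HC = 8/7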